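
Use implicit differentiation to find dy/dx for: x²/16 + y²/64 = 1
Differentiate both sides with respect to x, treating y as y(x). By the chain rule, any term containing y contributes a factor of y' = dy/dx when we differentiate it.

Move every term to one side and write the relation as F(x, y) = 0. Term by term,
  d/dx[x^2/16] = x/8
  d/dx[y^2/64] = y·y'/32
  d/dx[-1] = 0

The pieces without y' make up ∂F/∂x and the coefficient of y' is ∂F/∂y:
  ∂F/∂x = x/8,
  ∂F/∂y = y/32.

Since d/dx[F] = ∂F/∂x + (∂F/∂y)·y' = 0, solve for y':
  (∂F/∂y)·y' = -∂F/∂x
  dy/dx = -(∂F/∂x)/(∂F/∂y) = -(x/8)/(y/32) = -4x/y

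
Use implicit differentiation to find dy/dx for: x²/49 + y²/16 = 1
Differentiate both sides with respect to x, treating y as y(x). By the chain rule, any term containing y contributes a factor of y' = dy/dx when we differentiate it.

Move every term to one side and write the relation as F(x, y) = 0. Term by term,
  d/dx[x^2/49] = 2x/49
  d/dx[y^2/16] = y·y'/8
  d/dx[-1] = 0

The pieces without y' make up ∂F/∂x and the coefficient of y' is ∂F/∂y:
  ∂F/∂x = 2x/49,
  ∂F/∂y = y/8.

Since d/dx[F] = ∂F/∂x + (∂F/∂y)·y' = 0, solve for y':
  (∂F/∂y)·y' = -∂F/∂x
  dy/dx = -(∂F/∂x)/(∂F/∂y) = -(2x/49)/(y/8) = -16x/(49y)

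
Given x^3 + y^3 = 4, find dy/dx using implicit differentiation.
Apply d/dx to both sides, remembering that y depends on x. Each occurrence of y therefore brings in a y' = dy/dx via the chain rule.

With F(x, y) equal to the left-hand side minus the right, differentiate F term by term:
  d/dx[x^3] = 3x^2
  d/dx[y^3] = 3y^2·y'
  d/dx[-4] = 0
Adding these up, d/dx[F] = 0 becomes
  (3x^2) + (3y^2)·y' = 0,
so isolating y',
  dy/dx = -(3x^2)/(3y^2) = -x^2/y^2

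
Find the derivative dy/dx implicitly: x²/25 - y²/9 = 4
Take d/dx of both sides. Since y is implicitly a function of x, the chain rule attaches a y' = dy/dx factor whenever we differentiate through y.

Set F(x, y) = (left side) − (right side), so the curve is F = 0. Differentiating each term of F:
  d/dx[x^2/25] = 2x/25
  d/dx[-y^2/9] = -2y·y'/9
  d/dx[-4] = 0

Collecting, the y'-free part is the partial derivative in x and the y' coefficient is the partial derivative in y:
  ∂F/∂x = 2x/25
  ∂F/∂y = -2y/9

so d/dx[F(x, y(x))] = ∂F/∂x + (∂F/∂y)·y' = 0. Rearranging,
  dy/dx = -(∂F/∂x)/(∂F/∂y) = -(2x/25)/(-2y/9) = 9x/(25y)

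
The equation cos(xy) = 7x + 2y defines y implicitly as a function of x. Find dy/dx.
Differentiate both sides with respect to x, treating y as y(x). By the chain rule, any term containing y contributes a factor of y' = dy/dx when we differentiate it.

Move every term to one side and write the relation as F(x, y) = 0. Term by term,
  d/dx[-7x] = -7
  d/dx[-2y] = -2·y'
  d/dx[cos(xy)] = -(x·y' + y)·sin(xy)

The pieces without y' make up ∂F/∂x and the coefficient of y' is ∂F/∂y:
  ∂F/∂x = -y·sin(xy) - 7,
  ∂F/∂y = -x·sin(xy) - 2.

Since d/dx[F] = ∂F/∂x + (∂F/∂y)·y' = 0, solve for y':
  (∂F/∂y)·y' = -∂F/∂x
  dy/dx = -(∂F/∂x)/(∂F/∂y) = -(-y·sin(xy) - 7)/(-x·sin(xy) - 2) = -(y·sin(xy) + 7)/(x·sin(xy) + 2)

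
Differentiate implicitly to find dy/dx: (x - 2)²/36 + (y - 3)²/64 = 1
Differentiate both sides with respect to x, treating y as y(x). By the chain rule, any term containing y contributes a factor of y' = dy/dx when we differentiate it.

Move every term to one side and write the relation as F(x, y) = 0. Term by term,
  d/dx[(x - 2)^2/36] = x/18 - 1/9
  d/dx[(y - 3)^2/64] = y'(y - 3)/32
  d/dx[-1] = 0

The pieces without y' make up ∂F/∂x and the coefficient of y' is ∂F/∂y:
  ∂F/∂x = x/18 - 1/9,
  ∂F/∂y = y/32 - 3/32.

Since d/dx[F] = ∂F/∂x + (∂F/∂y)·y' = 0, solve for y':
  (∂F/∂y)·y' = -∂F/∂x
  dy/dx = -(∂F/∂x)/(∂F/∂y) = -(x/18 - 1/9)/(y/32 - 3/32)
        = -((x - 2)/18)/((y - 3)/32) = 16(2 - x)/(9(y - 3))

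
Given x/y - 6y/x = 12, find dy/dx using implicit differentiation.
Take d/dx of both sides. Since y is implicitly a function of x, the chain rule attaches a y' = dy/dx factor whenever we differentiate through y.

Set F(x, y) = (left side) − (right side), so the curve is F = 0. Differentiating each term of F:
  d/dx[x/y] = -x·y'/y^2 + 1/y
  d/dx[-6y/x] = -6·y'/x + 6y/x^2
  d/dx[-12] = 0

Collecting, the y'-free part is the partial derivative in x and the y' coefficient is the partial derivative in y:
  ∂F/∂x = 1/y + 6y/x^2
  ∂F/∂y = -x/y^2 - 6/x

so d/dx[F(x, y(x))] = ∂F/∂x + (∂F/∂y)·y' = 0. Rearranging,
  dy/dx = -(∂F/∂x)/(∂F/∂y) = -(1/y + 6y/x^2)/(-x/y^2 - 6/x)
        = -((x^2 + 6y^2)/(x^2y))/(-(x^2 + 6y^2)/(xy^2)) = y/x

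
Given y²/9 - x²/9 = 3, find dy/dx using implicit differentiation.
Differentiate both sides with respect to x, treating y as y(x). By the chain rule, any term containing y contributes a factor of y' = dy/dx when we differentiate it.

Move every term to one side and write the relation as F(x, y) = 0. Term by term,
  d/dx[-x^2/9] = -2x/9
  d/dx[y^2/9] = 2y·y'/9
  d/dx[-3] = 0

The pieces without y' make up ∂F/∂x and the coefficient of y' is ∂F/∂y:
  ∂F/∂x = -2x/9,
  ∂F/∂y = 2y/9.

Since d/dx[F] = ∂F/∂x + (∂F/∂y)·y' = 0, solve for y':
  (∂F/∂y)·y' = -∂F/∂x
  dy/dx = -(∂F/∂x)/(∂F/∂y) = -(-2x/9)/(2y/9) = x/y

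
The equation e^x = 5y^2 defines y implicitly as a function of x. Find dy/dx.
Apply d/dx to both sides, remembering that y depends on x. Each occurrence of y therefore brings in a y' = dy/dx via the chain rule.

With F(x, y) equal to the left-hand side minus the right, differentiate F term by term:
  d/dx[-5y^2] = -10y·y'
  d/dx[e^(x)] = e^(x)
Adding these up, d/dx[F] = 0 becomes
  (e^(x)) + (-10y)·y' = 0,
so isolating y',
  dy/dx = -(e^(x))/(-10y) = e^(x)/(10y)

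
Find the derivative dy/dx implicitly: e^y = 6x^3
Differentiate both sides with respect to x, treating y as y(x). By the chain rule, any term containing y contributes a factor of y' = dy/dx when we differentiate it.

Move every term to one side and write the relation as F(x, y) = 0. Term by term,
  d/dx[-6x^3] = -18x^2
  d/dx[e^(y)] = y'·e^(y)

The pieces without y' make up ∂F/∂x and the coefficient of y' is ∂F/∂y:
  ∂F/∂x = -18x^2,
  ∂F/∂y = e^(y).

Since d/dx[F] = ∂F/∂x + (∂F/∂y)·y' = 0, solve for y':
  (∂F/∂y)·y' = -∂F/∂x
  dy/dx = -(∂F/∂x)/(∂F/∂y) = -(-18x^2)/(e^(y)) = 18x^2e^(-y)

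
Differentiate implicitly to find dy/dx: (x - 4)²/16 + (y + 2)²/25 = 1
Differentiate the relation implicitly: treat y = y(x) and apply the chain rule, so every y-derivative picks up a y' = dy/dx factor.

With everything moved to the left-hand side, differentiate term by term:
  d/dx[(x - 4)^2/16] = x/8 - 1/2
  d/dx[(y + 2)^2/25] = 2·y'(y + 2)/25
  d/dx[-1] = 0

Separating the contributions that come from x directly and those that come through y:
  without y':      x/8 - 1/2
  multiplying y':  2y/25 + 4/25

so (x/8 - 1/2) + (2y/25 + 4/25)·y' = 0, and therefore
  dy/dx = -(x/8 - 1/2)/(2y/25 + 4/25)
        = -((x - 4)/8)/(2(y + 2)/25) = 25(4 - x)/(16(y + 2))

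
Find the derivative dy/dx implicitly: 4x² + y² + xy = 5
Apply d/dx to both sides, remembering that y depends on x. Each occurrence of y therefore brings in a y' = dy/dx via the chain rule.

With F(x, y) equal to the left-hand side minus the right, differentiate F term by term:
  d/dx[4x^2] = 8x
  d/dx[xy] = x·y' + y
  d/dx[y^2] = 2y·y'
  d/dx[-5] = 0
Adding these up, d/dx[F] = 0 becomes
  (8x + y) + (x + 2y)·y' = 0,
so isolating y',
  dy/dx = -(8x + y)/(x + 2y) = (-8x - y)/(x + 2y)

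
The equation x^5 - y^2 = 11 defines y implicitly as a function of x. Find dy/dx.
Apply d/dx to both sides, remembering that y depends on x. Each occurrence of y therefore brings in a y' = dy/dx via the chain rule.

With F(x, y) equal to the left-hand side minus the right, differentiate F term by term:
  d/dx[x^5] = 5x^4
  d/dx[-y^2] = -2y·y'
  d/dx[-11] = 0
Adding these up, d/dx[F] = 0 becomes
  (5x^4) + (-2y)·y' = 0,
so isolating y',
  dy/dx = -(5x^4)/(-2y) = 5x^4/(2y)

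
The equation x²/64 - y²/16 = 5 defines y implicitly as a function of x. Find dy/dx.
Differentiate both sides with respect to x, treating y as y(x). By the chain rule, any term containing y contributes a factor of y' = dy/dx when we differentiate it.

Move every term to one side and write the relation as F(x, y) = 0. Term by term,
  d/dx[x^2/64] = x/32
  d/dx[-y^2/16] = -y·y'/8
  d/dx[-5] = 0

The pieces without y' make up ∂F/∂x and the coefficient of y' is ∂F/∂y:
  ∂F/∂x = x/32,
  ∂F/∂y = -y/8.

Since d/dx[F] = ∂F/∂x + (∂F/∂y)·y' = 0, solve for y':
  (∂F/∂y)·y' = -∂F/∂x
  dy/dx = -(∂F/∂x)/(∂F/∂y) = -(x/32)/(-y/8) = x/(4y)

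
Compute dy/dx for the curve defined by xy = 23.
Differentiate both sides with respect to x, treating y as y(x). By the chain rule, any term containing y contributes a factor of y' = dy/dx when we differentiate it.

Move every term to one side and write the relation as F(x, y) = 0. Term by term,
  d/dx[xy] = x·y' + y
  d/dx[-23] = 0

The pieces without y' make up ∂F/∂x and the coefficient of y' is ∂F/∂y:
  ∂F/∂x = y,
  ∂F/∂y = x.

Since d/dx[F] = ∂F/∂x + (∂F/∂y)·y' = 0, solve for y':
  (∂F/∂y)·y' = -∂F/∂x
  dy/dx = -(∂F/∂x)/(∂F/∂y) = -(y)/(x) = -y/x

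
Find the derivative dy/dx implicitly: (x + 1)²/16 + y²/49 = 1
Differentiate both sides with respect to x, treating y as y(x). By the chain rule, any term containing y contributes a factor of y' = dy/dx when we differentiate it.

Move every term to one side and write the relation as F(x, y) = 0. Term by term,
  d/dx[y^2/49] = 2y·y'/49
  d/dx[(x + 1)^2/16] = x/8 + 1/8
  d/dx[-1] = 0

The pieces without y' make up ∂F/∂x and the coefficient of y' is ∂F/∂y:
  ∂F/∂x = x/8 + 1/8,
  ∂F/∂y = 2y/49.

Since d/dx[F] = ∂F/∂x + (∂F/∂y)·y' = 0, solve for y':
  (∂F/∂y)·y' = -∂F/∂x
  dy/dx = -(∂F/∂x)/(∂F/∂y) = -(x/8 + 1/8)/(2y/49)
        = -((x + 1)/8)/(2y/49) = 49(-x - 1)/(16y)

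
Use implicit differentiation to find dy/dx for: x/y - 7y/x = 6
Differentiate the relation implicitly: treat y = y(x) and apply the chain rule, so every y-derivative picks up a y' = dy/dx factor.

With everything moved to the left-hand side, differentiate term by term:
  d/dx[x/y] = -x·y'/y^2 + 1/y
  d/dx[-7y/x] = -7·y'/x + 7y/x^2
  d/dx[-6] = 0

Separating the contributions that come from x directly and those that come through y:
  without y':      1/y + 7y/x^2
  multiplying y':  -x/y^2 - 7/x

so (1/y + 7y/x^2) + (-x/y^2 - 7/x)·y' = 0, and therefore
  dy/dx = -(1/y + 7y/x^2)/(-x/y^2 - 7/x)
        = -((x^2 + 7y^2)/(x^2y))/(-(x^2 + 7y^2)/(xy^2)) = y/x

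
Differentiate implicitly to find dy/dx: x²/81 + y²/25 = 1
Differentiate the relation implicitly: treat y = y(x) and apply the chain rule, so every y-derivative picks up a y' = dy/dx factor.

With everything moved to the left-hand side, differentiate term by term:
  d/dx[x^2/81] = 2x/81
  d/dx[y^2/25] = 2y·y'/25
  d/dx[-1] = 0

Separating the contributions that come from x directly and those that come through y:
  without y':      2x/81
  multiplying y':  2y/25

so (2x/81) + (2y/25)·y' = 0, and therefore
  dy/dx = -(2x/81)/(2y/25) = -25x/(81y)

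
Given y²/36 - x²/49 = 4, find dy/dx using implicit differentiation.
Differentiate the relation implicitly: treat y = y(x) and apply the chain rule, so every y-derivative picks up a y' = dy/dx factor.

With everything moved to the left-hand side, differentiate term by term:
  d/dx[-x^2/49] = -2x/49
  d/dx[y^2/36] = y·y'/18
  d/dx[-4] = 0

Separating the contributions that come from x directly and those that come through y:
  without y':      -2x/49
  multiplying y':  y/18

so (-2x/49) + (y/18)·y' = 0, and therefore
  dy/dx = -(-2x/49)/(y/18) = 36x/(49y)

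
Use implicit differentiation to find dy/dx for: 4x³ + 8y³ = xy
Apply d/dx to both sides, remembering that y depends on x. Each occurrence of y therefore brings in a y' = dy/dx via the chain rule.

With F(x, y) equal to the left-hand side minus the right, differentiate F term by term:
  d/dx[4x^3] = 12x^2
  d/dx[-xy] = -x·y' - y
  d/dx[8y^3] = 24y^2·y'
Adding these up, d/dx[F] = 0 becomes
  (12x^2 - y) + (-x + 24y^2)·y' = 0,
so isolating y',
  dy/dx = -(12x^2 - y)/(-x + 24y^2) = (12x^2 - y)/(x - 24y^2)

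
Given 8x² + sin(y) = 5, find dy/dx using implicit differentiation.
Differentiate both sides with respect to x, treating y as y(x). By the chain rule, any term containing y contributes a factor of y' = dy/dx when we differentiate it.

Move every term to one side and write the relation as F(x, y) = 0. Term by term,
  d/dx[8x^2] = 16x
  d/dx[sin(y)] = y'·cos(y)
  d/dx[-5] = 0

The pieces without y' make up ∂F/∂x and the coefficient of y' is ∂F/∂y:
  ∂F/∂x = 16x,
  ∂F/∂y = cos(y).

Since d/dx[F] = ∂F/∂x + (∂F/∂y)·y' = 0, solve for y':
  (∂F/∂y)·y' = -∂F/∂x
  dy/dx = -(∂F/∂x)/(∂F/∂y) = -(16x)/(cos(y)) = -16x/cos(y)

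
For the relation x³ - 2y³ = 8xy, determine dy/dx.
Differentiate the relation implicitly: treat y = y(x) and apply the chain rule, so every y-derivative picks up a y' = dy/dx factor.

With everything moved to the left-hand side, differentiate term by term:
  d/dx[x^3] = 3x^2
  d/dx[-8xy] = -8x·y' - 8y
  d/dx[-2y^3] = -6y^2·y'

Separating the contributions that come from x directly and those that come through y:
  without y':      3x^2 - 8y
  multiplying y':  -8x - 6y^2

so (3x^2 - 8y) + (-8x - 6y^2)·y' = 0, and therefore
  dy/dx = -(3x^2 - 8y)/(-8x - 6y^2) = (3x^2 - 8y)/(2(4x + 3y^2))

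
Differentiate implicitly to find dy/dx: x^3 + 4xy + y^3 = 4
Take d/dx of both sides. Since y is implicitly a function of x, the chain rule attaches a y' = dy/dx factor whenever we differentiate through y.

Set F(x, y) = (left side) − (right side), so the curve is F = 0. Differentiating each term of F:
  d/dx[x^3] = 3x^2
  d/dx[4xy] = 4x·y' + 4y
  d/dx[y^3] = 3y^2·y'
  d/dx[-4] = 0

Collecting, the y'-free part is the partial derivative in x and the y' coefficient is the partial derivative in y:
  ∂F/∂x = 3x^2 + 4y
  ∂F/∂y = 4x + 3y^2

so d/dx[F(x, y(x))] = ∂F/∂x + (∂F/∂y)·y' = 0. Rearranging,
  dy/dx = -(∂F/∂x)/(∂F/∂y) = -(3x^2 + 4y)/(4x + 3y^2) = (-3x^2 - 4y)/(4x + 3y^2)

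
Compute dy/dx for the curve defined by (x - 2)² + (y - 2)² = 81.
Take d/dx of both sides. Since y is implicitly a function of x, the chain rule attaches a y' = dy/dx factor whenever we differentiate through y.

Set F(x, y) = (left side) − (right side), so the curve is F = 0. Differentiating each term of F:
  d/dx[(x - 2)^2] = 2x - 4
  d/dx[(y - 2)^2] = 2·y'(y - 2)
  d/dx[-81] = 0

Collecting, the y'-free part is the partial derivative in x and the y' coefficient is the partial derivative in y:
  ∂F/∂x = 2x - 4
  ∂F/∂y = 2y - 4

so d/dx[F(x, y(x))] = ∂F/∂x + (∂F/∂y)·y' = 0. Rearranging,
  dy/dx = -(∂F/∂x)/(∂F/∂y) = -(2x - 4)/(2y - 4) = (2 - x)/(y - 2)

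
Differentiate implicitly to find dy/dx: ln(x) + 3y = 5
Apply d/dx to both sides, remembering that y depends on x. Each occurrence of y therefore brings in a y' = dy/dx via the chain rule.

With F(x, y) equal to the left-hand side minus the right, differentiate F term by term:
  d/dx[3y] = 3·y'
  d/dx[ln(x)] = 1/x
  d/dx[-5] = 0
Adding these up, d/dx[F] = 0 becomes
  (1/x) + (3)·y' = 0,
so isolating y',
  dy/dx = -(1/x)/(3) = -1/(3x)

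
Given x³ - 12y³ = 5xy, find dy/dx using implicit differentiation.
Differentiate the relation implicitly: treat y = y(x) and apply the chain rule, so every y-derivative picks up a y' = dy/dx factor.

With everything moved to the left-hand side, differentiate term by term:
  d/dx[x^3] = 3x^2
  d/dx[-5xy] = -5x·y' - 5y
  d/dx[-12y^3] = -36y^2·y'

Separating the contributions that come from x directly and those that come through y:
  without y':      3x^2 - 5y
  multiplying y':  -5x - 36y^2

so (3x^2 - 5y) + (-5x - 36y^2)·y' = 0, and therefore
  dy/dx = -(3x^2 - 5y)/(-5x - 36y^2) = (3x^2 - 5y)/(5x + 36y^2)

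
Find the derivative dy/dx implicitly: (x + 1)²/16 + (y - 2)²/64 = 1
Take d/dx of both sides. Since y is implicitly a function of x, the chain rule attaches a y' = dy/dx factor whenever we differentiate through y.

Set F(x, y) = (left side) − (right side), so the curve is F = 0. Differentiating each term of F:
  d/dx[(x + 1)^2/16] = x/8 + 1/8
  d/dx[(y - 2)^2/64] = y'(y - 2)/32
  d/dx[-1] = 0

Collecting, the y'-free part is the partial derivative in x and the y' coefficient is the partial derivative in y:
  ∂F/∂x = x/8 + 1/8
  ∂F/∂y = y/32 - 1/16

so d/dx[F(x, y(x))] = ∂F/∂x + (∂F/∂y)·y' = 0. Rearranging,
  dy/dx = -(∂F/∂x)/(∂F/∂y) = -(x/8 + 1/8)/(y/32 - 1/16)
        = -((x + 1)/8)/((y - 2)/32) = 4(-x - 1)/(y - 2)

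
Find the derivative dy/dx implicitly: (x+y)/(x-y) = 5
Differentiate both sides with respect to x, treating y as y(x). By the chain rule, any term containing y contributes a factor of y' = dy/dx when we differentiate it.

Move every term to one side and write the relation as F(x, y) = 0. Term by term,
  d/dx[(x + y)/(x - y)] = (y' + 1)/(x - y) + (x + y)(y' - 1)/(x - y)^2
  d/dx[-5] = 0

The pieces without y' make up ∂F/∂x and the coefficient of y' is ∂F/∂y:
  ∂F/∂x = 1/(x - y) - (x + y)/(x - y)^2,
  ∂F/∂y = 1/(x - y) + (x + y)/(x - y)^2.

Since d/dx[F] = ∂F/∂x + (∂F/∂y)·y' = 0, solve for y':
  (∂F/∂y)·y' = -∂F/∂x
  dy/dx = -(∂F/∂x)/(∂F/∂y) = -(1/(x - y) - (x + y)/(x - y)^2)/(1/(x - y) + (x + y)/(x - y)^2)
        = -(-2y/(x - y)^2)/(2x/(x - y)^2) = y/x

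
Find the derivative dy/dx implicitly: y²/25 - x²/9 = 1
Apply d/dx to both sides, remembering that y depends on x. Each occurrence of y therefore brings in a y' = dy/dx via the chain rule.

With F(x, y) equal to the left-hand side minus the right, differentiate F term by term:
  d/dx[-x^2/9] = -2x/9
  d/dx[y^2/25] = 2y·y'/25
  d/dx[-1] = 0
Adding these up, d/dx[F] = 0 becomes
  (-2x/9) + (2y/25)·y' = 0,
so isolating y',
  dy/dx = -(-2x/9)/(2y/25) = 25x/(9y)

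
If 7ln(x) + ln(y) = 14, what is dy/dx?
Take d/dx of both sides. Since y is implicitly a function of x, the chain rule attaches a y' = dy/dx factor whenever we differentiate through y.

Set F(x, y) = (left side) − (right side), so the curve is F = 0. Differentiating each term of F:
  d/dx[7ln(x)] = 7/x
  d/dx[ln(y)] = y'/y
  d/dx[-14] = 0

Collecting, the y'-free part is the partial derivative in x and the y' coefficient is the partial derivative in y:
  ∂F/∂x = 7/x
  ∂F/∂y = 1/y

so d/dx[F(x, y(x))] = ∂F/∂x + (∂F/∂y)·y' = 0. Rearranging,
  dy/dx = -(∂F/∂x)/(∂F/∂y) = -(7/x)/(1/y) = -7y/x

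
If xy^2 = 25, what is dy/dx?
Differentiate both sides with respect to x, treating y as y(x). By the chain rule, any term containing y contributes a factor of y' = dy/dx when we differentiate it.

Move every term to one side and write the relation as F(x, y) = 0. Term by term,
  d/dx[xy^2] = 2xy·y' + y^2
  d/dx[-25] = 0

The pieces without y' make up ∂F/∂x and the coefficient of y' is ∂F/∂y:
  ∂F/∂x = y^2,
  ∂F/∂y = 2xy.

Since d/dx[F] = ∂F/∂x + (∂F/∂y)·y' = 0, solve for y':
  (∂F/∂y)·y' = -∂F/∂x
  dy/dx = -(∂F/∂x)/(∂F/∂y) = -(y^2)/(2xy) = -y/(2x)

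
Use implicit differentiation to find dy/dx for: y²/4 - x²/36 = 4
Differentiate both sides with respect to x, treating y as y(x). By the chain rule, any term containing y contributes a factor of y' = dy/dx when we differentiate it.

Move every term to one side and write the relation as F(x, y) = 0. Term by term,
  d/dx[-x^2/36] = -x/18
  d/dx[y^2/4] = y·y'/2
  d/dx[-4] = 0

The pieces without y' make up ∂F/∂x and the coefficient of y' is ∂F/∂y:
  ∂F/∂x = -x/18,
  ∂F/∂y = y/2.

Since d/dx[F] = ∂F/∂x + (∂F/∂y)·y' = 0, solve for y':
  (∂F/∂y)·y' = -∂F/∂x
  dy/dx = -(∂F/∂x)/(∂F/∂y) = -(-x/18)/(y/2) = x/(9y)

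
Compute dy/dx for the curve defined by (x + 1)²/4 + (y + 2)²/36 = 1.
Take d/dx of both sides. Since y is implicitly a function of x, the chain rule attaches a y' = dy/dx factor whenever we differentiate through y.

Set F(x, y) = (left side) − (right side), so the curve is F = 0. Differentiating each term of F:
  d/dx[(x + 1)^2/4] = x/2 + 1/2
  d/dx[(y + 2)^2/36] = y'(y + 2)/18
  d/dx[-1] = 0

Collecting, the y'-free part is the partial derivative in x and the y' coefficient is the partial derivative in y:
  ∂F/∂x = x/2 + 1/2
  ∂F/∂y = y/18 + 1/9

so d/dx[F(x, y(x))] = ∂F/∂x + (∂F/∂y)·y' = 0. Rearranging,
  dy/dx = -(∂F/∂x)/(∂F/∂y) = -(x/2 + 1/2)/(y/18 + 1/9)
        = -((x + 1)/2)/((y + 2)/18) = 9(-x - 1)/(y + 2)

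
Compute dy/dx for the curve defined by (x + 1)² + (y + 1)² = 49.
Differentiate the relation implicitly: treat y = y(x) and apply the chain rule, so every y-derivative picks up a y' = dy/dx factor.

With everything moved to the left-hand side, differentiate term by term:
  d/dx[(x + 1)^2] = 2x + 2
  d/dx[(y + 1)^2] = 2·y'(y + 1)
  d/dx[-49] = 0

Separating the contributions that come from x directly and those that come through y:
  without y':      2x + 2
  multiplying y':  2y + 2

so (2x + 2) + (2y + 2)·y' = 0, and therefore
  dy/dx = -(2x + 2)/(2y + 2) = (-x - 1)/(y + 1)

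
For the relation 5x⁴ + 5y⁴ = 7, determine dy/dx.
Differentiate both sides with respect to x, treating y as y(x). By the chain rule, any term containing y contributes a factor of y' = dy/dx when we differentiate it.

Move every term to one side and write the relation as F(x, y) = 0. Term by term,
  d/dx[5x^4] = 20x^3
  d/dx[5y^4] = 20y^3·y'
  d/dx[-7] = 0

The pieces without y' make up ∂F/∂x and the coefficient of y' is ∂F/∂y:
  ∂F/∂x = 20x^3,
  ∂F/∂y = 20y^3.

Since d/dx[F] = ∂F/∂x + (∂F/∂y)·y' = 0, solve for y':
  (∂F/∂y)·y' = -∂F/∂x
  dy/dx = -(∂F/∂x)/(∂F/∂y) = -(20x^3)/(20y^3) = -x^3/y^3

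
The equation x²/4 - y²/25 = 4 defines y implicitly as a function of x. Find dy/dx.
Differentiate both sides with respect to x, treating y as y(x). By the chain rule, any term containing y contributes a factor of y' = dy/dx when we differentiate it.

Move every term to one side and write the relation as F(x, y) = 0. Term by term,
  d/dx[x^2/4] = x/2
  d/dx[-y^2/25] = -2y·y'/25
  d/dx[-4] = 0

The pieces without y' make up ∂F/∂x and the coefficient of y' is ∂F/∂y:
  ∂F/∂x = x/2,
  ∂F/∂y = -2y/25.

Since d/dx[F] = ∂F/∂x + (∂F/∂y)·y' = 0, solve for y':
  (∂F/∂y)·y' = -∂F/∂x
  dy/dx = -(∂F/∂x)/(∂F/∂y) = -(x/2)/(-2y/25) = 25x/(4y)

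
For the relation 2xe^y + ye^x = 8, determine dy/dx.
Take d/dx of both sides. Since y is implicitly a function of x, the chain rule attaches a y' = dy/dx factor whenever we differentiate through y.

Set F(x, y) = (left side) − (right side), so the curve is F = 0. Differentiating each term of F:
  d/dx[2x·e^(y)] = 2x·y'·e^(y) + 2e^(y)
  d/dx[y·e^(x)] = y·e^(x) + y'·e^(x)
  d/dx[-8] = 0

Collecting, the y'-free part is the partial derivative in x and the y' coefficient is the partial derivative in y:
  ∂F/∂x = y·e^(x) + 2e^(y)
  ∂F/∂y = 2x·e^(y) + e^(x)

so d/dx[F(x, y(x))] = ∂F/∂x + (∂F/∂y)·y' = 0. Rearranging,
  dy/dx = -(∂F/∂x)/(∂F/∂y) = -(y·e^(x) + 2e^(y))/(2x·e^(y) + e^(x)) = (-y·e^(x) - 2e^(y))/(2x·e^(y) + e^(x))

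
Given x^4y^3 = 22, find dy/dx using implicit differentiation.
Take d/dx of both sides. Since y is implicitly a function of x, the chain rule attaches a y' = dy/dx factor whenever we differentiate through y.

Set F(x, y) = (left side) − (right side), so the curve is F = 0. Differentiating each term of F:
  d/dx[x^4y^3] = 3x^4y^2·y' + 4x^3y^3
  d/dx[-22] = 0

Collecting, the y'-free part is the partial derivative in x and the y' coefficient is the partial derivative in y:
  ∂F/∂x = 4x^3y^3
  ∂F/∂y = 3x^4y^2

so d/dx[F(x, y(x))] = ∂F/∂x + (∂F/∂y)·y' = 0. Rearranging,
  dy/dx = -(∂F/∂x)/(∂F/∂y) = -(4x^3y^3)/(3x^4y^2) = -4y/(3x)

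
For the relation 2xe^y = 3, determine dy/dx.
Take d/dx of both sides. Since y is implicitly a function of x, the chain rule attaches a y' = dy/dx factor whenever we differentiate through y.

Set F(x, y) = (left side) − (right side), so the curve is F = 0. Differentiating each term of F:
  d/dx[2x·e^(y)] = 2x·y'·e^(y) + 2e^(y)
  d/dx[-3] = 0

Collecting, the y'-free part is the partial derivative in x and the y' coefficient is the partial derivative in y:
  ∂F/∂x = 2e^(y)
  ∂F/∂y = 2x·e^(y)

so d/dx[F(x, y(x))] = ∂F/∂x + (∂F/∂y)·y' = 0. Rearranging,
  dy/dx = -(∂F/∂x)/(∂F/∂y) = -(2e^(y))/(2x·e^(y)) = -1/x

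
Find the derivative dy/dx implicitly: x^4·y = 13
Apply d/dx to both sides, remembering that y depends on x. Each occurrence of y therefore brings in a y' = dy/dx via the chain rule.

With F(x, y) equal to the left-hand side minus the right, differentiate F term by term:
  d/dx[x^4y] = x^4·y' + 4x^3y
  d/dx[-13] = 0
Adding these up, d/dx[F] = 0 becomes
  (4x^3y) + (x^4)·y' = 0,
so isolating y',
  dy/dx = -(4x^3y)/(x^4) = -4y/x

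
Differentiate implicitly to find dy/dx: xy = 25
Take d/dx of both sides. Since y is implicitly a function of x, the chain rule attaches a y' = dy/dx factor whenever we differentiate through y.

Set F(x, y) = (left side) − (right side), so the curve is F = 0. Differentiating each term of F:
  d/dx[xy] = x·y' + y
  d/dx[-25] = 0

Collecting, the y'-free part is the partial derivative in x and the y' coefficient is the partial derivative in y:
  ∂F/∂x = y
  ∂F/∂y = x

so d/dx[F(x, y(x))] = ∂F/∂x + (∂F/∂y)·y' = 0. Rearranging,
  dy/dx = -(∂F/∂x)/(∂F/∂y) = -(y)/(x) = -y/x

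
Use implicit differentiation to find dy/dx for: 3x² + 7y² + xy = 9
Take d/dx of both sides. Since y is implicitly a function of x, the chain rule attaches a y' = dy/dx factor whenever we differentiate through y.

Set F(x, y) = (left side) − (right side), so the curve is F = 0. Differentiating each term of F:
  d/dx[3x^2] = 6x
  d/dx[xy] = x·y' + y
  d/dx[7y^2] = 14y·y'
  d/dx[-9] = 0

Collecting, the y'-free part is the partial derivative in x and the y' coefficient is the partial derivative in y:
  ∂F/∂x = 6x + y
  ∂F/∂y = x + 14y

so d/dx[F(x, y(x))] = ∂F/∂x + (∂F/∂y)·y' = 0. Rearranging,
  dy/dx = -(∂F/∂x)/(∂F/∂y) = -(6x + y)/(x + 14y) = (-6x - y)/(x + 14y)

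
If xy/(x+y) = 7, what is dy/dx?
Differentiate the relation implicitly: treat y = y(x) and apply the chain rule, so every y-derivative picks up a y' = dy/dx factor.

With everything moved to the left-hand side, differentiate term by term:
  d/dx[xy/(x + y)] = xy(-y' - 1)/(x + y)^2 + x·y'/(x + y) + y/(x + y)
  d/dx[-7] = 0

Separating the contributions that come from x directly and those that come through y:
  without y':      -xy/(x + y)^2 + y/(x + y)
  multiplying y':  -xy/(x + y)^2 + x/(x + y)

so (-xy/(x + y)^2 + y/(x + y)) + (-xy/(x + y)^2 + x/(x + y))·y' = 0, and therefore
  dy/dx = -(-xy/(x + y)^2 + y/(x + y))/(-xy/(x + y)^2 + x/(x + y))
        = -(y^2/(x + y)^2)/(x^2/(x + y)^2) = -y^2/x^2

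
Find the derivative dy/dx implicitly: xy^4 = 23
Apply d/dx to both sides, remembering that y depends on x. Each occurrence of y therefore brings in a y' = dy/dx via the chain rule.

With F(x, y) equal to the left-hand side minus the right, differentiate F term by term:
  d/dx[xy^4] = 4xy^3·y' + y^4
  d/dx[-23] = 0
Adding these up, d/dx[F] = 0 becomes
  (y^4) + (4xy^3)·y' = 0,
so isolating y',
  dy/dx = -(y^4)/(4xy^3) = -y/(4x)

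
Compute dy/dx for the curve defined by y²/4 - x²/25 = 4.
Apply d/dx to both sides, remembering that y depends on x. Each occurrence of y therefore brings in a y' = dy/dx via the chain rule.

With F(x, y) equal to the left-hand side minus the right, differentiate F term by term:
  d/dx[-x^2/25] = -2x/25
  d/dx[y^2/4] = y·y'/2
  d/dx[-4] = 0
Adding these up, d/dx[F] = 0 becomes
  (-2x/25) + (y/2)·y' = 0,
so isolating y',
  dy/dx = -(-2x/25)/(y/2) = 4x/(25y)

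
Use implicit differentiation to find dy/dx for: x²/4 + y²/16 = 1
Differentiate the relation implicitly: treat y = y(x) and apply the chain rule, so every y-derivative picks up a y' = dy/dx factor.

With everything moved to the left-hand side, differentiate term by term:
  d/dx[x^2/4] = x/2
  d/dx[y^2/16] = y·y'/8
  d/dx[-1] = 0

Separating the contributions that come from x directly and those that come through y:
  without y':      x/2
  multiplying y':  y/8

so (x/2) + (y/8)·y' = 0, and therefore
  dy/dx = -(x/2)/(y/8) = -4x/y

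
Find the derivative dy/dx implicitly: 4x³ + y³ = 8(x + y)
Differentiate the relation implicitly: treat y = y(x) and apply the chain rule, so every y-derivative picks up a y' = dy/dx factor.

With everything moved to the left-hand side, differentiate term by term:
  d/dx[4x^3] = 12x^2
  d/dx[-8x] = -8
  d/dx[y^3] = 3y^2·y'
  d/dx[-8y] = -8·y'

Separating the contributions that come from x directly and those that come through y:
  without y':      12x^2 - 8
  multiplying y':  3y^2 - 8

so (12x^2 - 8) + (3y^2 - 8)·y' = 0, and therefore
  dy/dx = -(12x^2 - 8)/(3y^2 - 8) = 4(2 - 3x^2)/(3y^2 - 8)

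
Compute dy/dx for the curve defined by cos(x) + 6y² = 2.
Differentiate both sides with respect to x, treating y as y(x). By the chain rule, any term containing y contributes a factor of y' = dy/dx when we differentiate it.

Move every term to one side and write the relation as F(x, y) = 0. Term by term,
  d/dx[6y^2] = 12y·y'
  d/dx[cos(x)] = -sin(x)
  d/dx[-2] = 0

The pieces without y' make up ∂F/∂x and the coefficient of y' is ∂F/∂y:
  ∂F/∂x = -sin(x),
  ∂F/∂y = 12y.

Since d/dx[F] = ∂F/∂x + (∂F/∂y)·y' = 0, solve for y':
  (∂F/∂y)·y' = -∂F/∂x
  dy/dx = -(∂F/∂x)/(∂F/∂y) = -(-sin(x))/(12y) = sin(x)/(12y)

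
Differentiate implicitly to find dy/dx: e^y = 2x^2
Apply d/dx to both sides, remembering that y depends on x. Each occurrence of y therefore brings in a y' = dy/dx via the chain rule.

With F(x, y) equal to the left-hand side minus the right, differentiate F term by term:
  d/dx[-2x^2] = -4x
  d/dx[e^(y)] = y'·e^(y)
Adding these up, d/dx[F] = 0 becomes
  (-4x) + (e^(y))·y' = 0,
so isolating y',
  dy/dx = -(-4x)/(e^(y)) = 4x·e^(-y)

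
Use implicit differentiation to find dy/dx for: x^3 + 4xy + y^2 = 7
Apply d/dx to both sides, remembering that y depends on x. Each occurrence of y therefore brings in a y' = dy/dx via the chain rule.

With F(x, y) equal to the left-hand side minus the right, differentiate F term by term:
  d/dx[x^3] = 3x^2
  d/dx[4xy] = 4x·y' + 4y
  d/dx[y^2] = 2y·y'
  d/dx[-7] = 0
Adding these up, d/dx[F] = 0 becomes
  (3x^2 + 4y) + (4x + 2y)·y' = 0,
so isolating y',
  dy/dx = -(3x^2 + 4y)/(4x + 2y) = (-3x^2 - 4y)/(2(2x + y))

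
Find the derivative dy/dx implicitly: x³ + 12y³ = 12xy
Take d/dx of both sides. Since y is implicitly a function of x, the chain rule attaches a y' = dy/dx factor whenever we differentiate through y.

Set F(x, y) = (left side) − (right side), so the curve is F = 0. Differentiating each term of F:
  d/dx[x^3] = 3x^2
  d/dx[-12xy] = -12x·y' - 12y
  d/dx[12y^3] = 36y^2·y'

Collecting, the y'-free part is the partial derivative in x and the y' coefficient is the partial derivative in y:
  ∂F/∂x = 3x^2 - 12y
  ∂F/∂y = -12x + 36y^2

so d/dx[F(x, y(x))] = ∂F/∂x + (∂F/∂y)·y' = 0. Rearranging,
  dy/dx = -(∂F/∂x)/(∂F/∂y) = -(3x^2 - 12y)/(-12x + 36y^2) = (x^2/4 - y)/(x - 3y^2)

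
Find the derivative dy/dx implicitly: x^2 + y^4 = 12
Differentiate both sides with respect to x, treating y as y(x). By the chain rule, any term containing y contributes a factor of y' = dy/dx when we differentiate it.

Move every term to one side and write the relation as F(x, y) = 0. Term by term,
  d/dx[x^2] = 2x
  d/dx[y^4] = 4y^3·y'
  d/dx[-12] = 0

The pieces without y' make up ∂F/∂x and the coefficient of y' is ∂F/∂y:
  ∂F/∂x = 2x,
  ∂F/∂y = 4y^3.

Since d/dx[F] = ∂F/∂x + (∂F/∂y)·y' = 0, solve for y':
  (∂F/∂y)·y' = -∂F/∂x
  dy/dx = -(∂F/∂x)/(∂F/∂y) = -(2x)/(4y^3) = -x/(2y^3)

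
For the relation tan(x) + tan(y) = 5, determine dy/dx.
Differentiate the relation implicitly: treat y = y(x) and apply the chain rule, so every y-derivative picks up a y' = dy/dx factor.

With everything moved to the left-hand side, differentiate term by term:
  d/dx[tan(x)] = tan(x)^2 + 1
  d/dx[tan(y)] = y'(tan(y)^2 + 1)
  d/dx[-5] = 0

Separating the contributions that come from x directly and those that come through y:
  without y':      tan(x)^2 + 1
  multiplying y':  tan(y)^2 + 1

so (tan(x)^2 + 1) + (tan(y)^2 + 1)·y' = 0, and therefore
  dy/dx = -(tan(x)^2 + 1)/(tan(y)^2 + 1) = -cos(y)^2/cos(x)^2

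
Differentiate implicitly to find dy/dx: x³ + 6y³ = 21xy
Take d/dx of both sides. Since y is implicitly a function of x, the chain rule attaches a y' = dy/dx factor whenever we differentiate through y.

Set F(x, y) = (left side) − (right side), so the curve is F = 0. Differentiating each term of F:
  d/dx[x^3] = 3x^2
  d/dx[-21xy] = -21x·y' - 21y
  d/dx[6y^3] = 18y^2·y'

Collecting, the y'-free part is the partial derivative in x and the y' coefficient is the partial derivative in y:
  ∂F/∂x = 3x^2 - 21y
  ∂F/∂y = -21x + 18y^2

so d/dx[F(x, y(x))] = ∂F/∂x + (∂F/∂y)·y' = 0. Rearranging,
  dy/dx = -(∂F/∂x)/(∂F/∂y) = -(3x^2 - 21y)/(-21x + 18y^2) = (x^2 - 7y)/(7x - 6y^2)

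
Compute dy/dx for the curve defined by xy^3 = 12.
Differentiate the relation implicitly: treat y = y(x) and apply the chain rule, so every y-derivative picks up a y' = dy/dx factor.

With everything moved to the left-hand side, differentiate term by term:
  d/dx[xy^3] = 3xy^2·y' + y^3
  d/dx[-12] = 0

Separating the contributions that come from x directly and those that come through y:
  without y':      y^3
  multiplying y':  3xy^2

so (y^3) + (3xy^2)·y' = 0, and therefore
  dy/dx = -(y^3)/(3xy^2) = -y/(3x)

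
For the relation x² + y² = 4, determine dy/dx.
Apply d/dx to both sides, remembering that y depends on x. Each occurrence of y therefore brings in a y' = dy/dx via the chain rule.

With F(x, y) equal to the left-hand side minus the right, differentiate F term by term:
  d/dx[x^2] = 2x
  d/dx[y^2] = 2y·y'
  d/dx[-4] = 0
Adding these up, d/dx[F] = 0 becomes
  (2x) + (2y)·y' = 0,
so isolating y',
  dy/dx = -(2x)/(2y) = -x/y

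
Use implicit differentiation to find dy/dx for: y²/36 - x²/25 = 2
Differentiate the relation implicitly: treat y = y(x) and apply the chain rule, so every y-derivative picks up a y' = dy/dx factor.

With everything moved to the left-hand side, differentiate term by term:
  d/dx[-x^2/25] = -2x/25
  d/dx[y^2/36] = y·y'/18
  d/dx[-2] = 0

Separating the contributions that come from x directly and those that come through y:
  without y':      -2x/25
  multiplying y':  y/18

so (-2x/25) + (y/18)·y' = 0, and therefore
  dy/dx = -(-2x/25)/(y/18) = 36x/(25y)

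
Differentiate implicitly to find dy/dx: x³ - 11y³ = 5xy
Differentiate both sides with respect to x, treating y as y(x). By the chain rule, any term containing y contributes a factor of y' = dy/dx when we differentiate it.

Move every term to one side and write the relation as F(x, y) = 0. Term by term,
  d/dx[x^3] = 3x^2
  d/dx[-5xy] = -5x·y' - 5y
  d/dx[-11y^3] = -33y^2·y'

The pieces without y' make up ∂F/∂x and the coefficient of y' is ∂F/∂y:
  ∂F/∂x = 3x^2 - 5y,
  ∂F/∂y = -5x - 33y^2.

Since d/dx[F] = ∂F/∂x + (∂F/∂y)·y' = 0, solve for y':
  (∂F/∂y)·y' = -∂F/∂x
  dy/dx = -(∂F/∂x)/(∂F/∂y) = -(3x^2 - 5y)/(-5x - 33y^2) = (3x^2 - 5y)/(5x + 33y^2)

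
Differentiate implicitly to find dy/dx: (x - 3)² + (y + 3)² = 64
Apply d/dx to both sides, remembering that y depends on x. Each occurrence of y therefore brings in a y' = dy/dx via the chain rule.

With F(x, y) equal to the left-hand side minus the right, differentiate F term by term:
  d/dx[(x - 3)^2] = 2x - 6
  d/dx[(y + 3)^2] = 2·y'(y + 3)
  d/dx[-64] = 0
Adding these up, d/dx[F] = 0 becomes
  (2x - 6) + (2y + 6)·y' = 0,
so isolating y',
  dy/dx = -(2x - 6)/(2y + 6) = (3 - x)/(y + 3)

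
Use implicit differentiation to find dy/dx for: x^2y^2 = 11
Differentiate both sides with respect to x, treating y as y(x). By the chain rule, any term containing y contributes a factor of y' = dy/dx when we differentiate it.

Move every term to one side and write the relation as F(x, y) = 0. Term by term,
  d/dx[x^2y^2] = 2x^2y·y' + 2xy^2
  d/dx[-11] = 0

The pieces without y' make up ∂F/∂x and the coefficient of y' is ∂F/∂y:
  ∂F/∂x = 2xy^2,
  ∂F/∂y = 2x^2y.

Since d/dx[F] = ∂F/∂x + (∂F/∂y)·y' = 0, solve for y':
  (∂F/∂y)·y' = -∂F/∂x
  dy/dx = -(∂F/∂x)/(∂F/∂y) = -(2xy^2)/(2x^2y) = -y/x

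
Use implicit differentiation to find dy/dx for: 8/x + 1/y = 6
Apply d/dx to both sides, remembering that y depends on x. Each occurrence of y therefore brings in a y' = dy/dx via the chain rule.

With F(x, y) equal to the left-hand side minus the right, differentiate F term by term:
  d/dx[1/y] = -y'/y^2
  d/dx[8/x] = -8/x^2
  d/dx[-6] = 0
Adding these up, d/dx[F] = 0 becomes
  (-8/x^2) + (-1/y^2)·y' = 0,
so isolating y',
  dy/dx = -(-8/x^2)/(-1/y^2) = -8y^2/x^2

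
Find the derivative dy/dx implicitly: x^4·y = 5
Take d/dx of both sides. Since y is implicitly a function of x, the chain rule attaches a y' = dy/dx factor whenever we differentiate through y.

Set F(x, y) = (left side) − (right side), so the curve is F = 0. Differentiating each term of F:
  d/dx[x^4y] = x^4·y' + 4x^3y
  d/dx[-5] = 0

Collecting, the y'-free part is the partial derivative in x and the y' coefficient is the partial derivative in y:
  ∂F/∂x = 4x^3y
  ∂F/∂y = x^4

so d/dx[F(x, y(x))] = ∂F/∂x + (∂F/∂y)·y' = 0. Rearranging,
  dy/dx = -(∂F/∂x)/(∂F/∂y) = -(4x^3y)/(x^4) = -4y/x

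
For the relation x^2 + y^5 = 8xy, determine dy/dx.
Differentiate the relation implicitly: treat y = y(x) and apply the chain rule, so every y-derivative picks up a y' = dy/dx factor.

With everything moved to the left-hand side, differentiate term by term:
  d/dx[x^2] = 2x
  d/dx[-8xy] = -8x·y' - 8y
  d/dx[y^5] = 5y^4·y'

Separating the contributions that come from x directly and those that come through y:
  without y':      2x - 8y
  multiplying y':  -8x + 5y^4

so (2x - 8y) + (-8x + 5y^4)·y' = 0, and therefore
  dy/dx = -(2x - 8y)/(-8x + 5y^4) = 2(x - 4y)/(8x - 5y^4)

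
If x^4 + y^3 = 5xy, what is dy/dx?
Apply d/dx to both sides, remembering that y depends on x. Each occurrence of y therefore brings in a y' = dy/dx via the chain rule.

With F(x, y) equal to the left-hand side minus the right, differentiate F term by term:
  d/dx[x^4] = 4x^3
  d/dx[-5xy] = -5x·y' - 5y
  d/dx[y^3] = 3y^2·y'
Adding these up, d/dx[F] = 0 becomes
  (4x^3 - 5y) + (-5x + 3y^2)·y' = 0,
so isolating y',
  dy/dx = -(4x^3 - 5y)/(-5x + 3y^2) = (4x^3 - 5y)/(5x - 3y^2)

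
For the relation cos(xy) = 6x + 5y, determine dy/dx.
Differentiate both sides with respect to x, treating y as y(x). By the chain rule, any term containing y contributes a factor of y' = dy/dx when we differentiate it.

Move every term to one side and write the relation as F(x, y) = 0. Term by term,
  d/dx[-6x] = -6
  d/dx[-5y] = -5·y'
  d/dx[cos(xy)] = -(x·y' + y)·sin(xy)

The pieces without y' make up ∂F/∂x and the coefficient of y' is ∂F/∂y:
  ∂F/∂x = -y·sin(xy) - 6,
  ∂F/∂y = -x·sin(xy) - 5.

Since d/dx[F] = ∂F/∂x + (∂F/∂y)·y' = 0, solve for y':
  (∂F/∂y)·y' = -∂F/∂x
  dy/dx = -(∂F/∂x)/(∂F/∂y) = -(-y·sin(xy) - 6)/(-x·sin(xy) - 5) = -(y·sin(xy) + 6)/(x·sin(xy) + 5)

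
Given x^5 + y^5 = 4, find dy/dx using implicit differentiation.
Apply d/dx to both sides, remembering that y depends on x. Each occurrence of y therefore brings in a y' = dy/dx via the chain rule.

With F(x, y) equal to the left-hand side minus the right, differentiate F term by term:
  d/dx[x^5] = 5x^4
  d/dx[y^5] = 5y^4·y'
  d/dx[-4] = 0
Adding these up, d/dx[F] = 0 becomes
  (5x^4) + (5y^4)·y' = 0,
so isolating y',
  dy/dx = -(5x^4)/(5y^4) = -x^4/y^4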